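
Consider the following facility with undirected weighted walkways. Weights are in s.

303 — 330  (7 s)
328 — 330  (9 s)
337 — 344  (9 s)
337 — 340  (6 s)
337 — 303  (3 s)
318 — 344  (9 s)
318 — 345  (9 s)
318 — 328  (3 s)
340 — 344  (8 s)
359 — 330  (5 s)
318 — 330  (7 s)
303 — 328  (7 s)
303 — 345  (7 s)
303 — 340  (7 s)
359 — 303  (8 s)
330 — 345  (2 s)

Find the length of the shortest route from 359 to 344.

Candidate routes:
359 - 303 - 337 - 344: 8+3+9 = 20
359 - 330 - 318 - 344: 5+7+9 = 21
359 - 303 - 340 - 344: 8+7+8 = 23
359 - 330 - 303 - 337 - 344: 5+7+3+9 = 24
Cheapest is 359 - 303 - 337 - 344 at 20 s.

20 s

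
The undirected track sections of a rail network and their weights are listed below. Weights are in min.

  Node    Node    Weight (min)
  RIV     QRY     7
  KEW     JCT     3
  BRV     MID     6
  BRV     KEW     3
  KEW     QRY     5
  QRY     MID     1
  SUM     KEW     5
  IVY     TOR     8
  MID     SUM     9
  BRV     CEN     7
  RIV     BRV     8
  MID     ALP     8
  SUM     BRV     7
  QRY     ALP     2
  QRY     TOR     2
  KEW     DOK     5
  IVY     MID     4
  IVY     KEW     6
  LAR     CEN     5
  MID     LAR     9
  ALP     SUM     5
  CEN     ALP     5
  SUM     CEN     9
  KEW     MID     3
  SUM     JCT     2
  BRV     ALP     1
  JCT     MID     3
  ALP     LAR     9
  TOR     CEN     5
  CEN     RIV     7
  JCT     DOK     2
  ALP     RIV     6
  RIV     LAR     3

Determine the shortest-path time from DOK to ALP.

Shortest distances from DOK:
DOK: 0
JCT: 2  (via DOK)
SUM: 4  (via JCT)
MID: 5  (via JCT)
KEW: 5  (via DOK)
QRY: 6  (via MID)
ALP: 8  (via QRY)
Shortest route: DOK → JCT → MID → QRY → ALP = 8 min.

8 min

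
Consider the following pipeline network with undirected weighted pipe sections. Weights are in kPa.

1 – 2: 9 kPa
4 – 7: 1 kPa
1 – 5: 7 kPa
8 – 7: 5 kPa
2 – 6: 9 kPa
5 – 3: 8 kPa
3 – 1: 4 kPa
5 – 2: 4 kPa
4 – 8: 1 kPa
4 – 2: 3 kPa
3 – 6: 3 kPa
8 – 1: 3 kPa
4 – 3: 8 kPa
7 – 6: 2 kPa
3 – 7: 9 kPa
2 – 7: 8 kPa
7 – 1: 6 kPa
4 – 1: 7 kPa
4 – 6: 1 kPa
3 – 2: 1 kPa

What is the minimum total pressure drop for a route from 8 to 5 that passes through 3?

Shortest 8→3: 8 → 4 → 6 → 3 = 5
Best 3 to 5: 3 → 2 → 5 costing 5
Total via 3: 5 + 5 = 10 kPa.

10 kPa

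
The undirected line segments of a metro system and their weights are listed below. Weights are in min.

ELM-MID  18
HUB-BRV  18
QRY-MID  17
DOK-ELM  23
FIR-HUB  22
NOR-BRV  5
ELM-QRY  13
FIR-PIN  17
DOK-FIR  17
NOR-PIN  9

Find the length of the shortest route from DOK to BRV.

48 min

Shortest distances from DOK:
DOK: 0
FIR: 17  (via DOK)
ELM: 23  (via DOK)
PIN: 34  (via FIR)
QRY: 36  (via ELM)
HUB: 39  (via FIR)
MID: 41  (via ELM)
NOR: 43  (via PIN)
BRV: 48  (via NOR)
Shortest route: DOK–FIR–PIN–NOR–BRV = 48 min.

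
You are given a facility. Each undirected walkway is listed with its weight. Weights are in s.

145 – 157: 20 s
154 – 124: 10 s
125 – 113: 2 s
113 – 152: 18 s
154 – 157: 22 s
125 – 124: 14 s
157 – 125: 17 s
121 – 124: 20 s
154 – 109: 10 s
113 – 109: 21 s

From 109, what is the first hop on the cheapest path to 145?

Compare a few routes:
109–113–125–124–154–157–145: 21+2+14+10+22+20 = 89
109–113–125–157–145: 21+2+17+20 = 60
109–154–157–145: 10+22+20 = 52
109–154–124–125–157–145: 10+10+14+17+20 = 71
Cheapest is 109–154–157–145 at 52 s.
So from 109 the first move is to 154.

154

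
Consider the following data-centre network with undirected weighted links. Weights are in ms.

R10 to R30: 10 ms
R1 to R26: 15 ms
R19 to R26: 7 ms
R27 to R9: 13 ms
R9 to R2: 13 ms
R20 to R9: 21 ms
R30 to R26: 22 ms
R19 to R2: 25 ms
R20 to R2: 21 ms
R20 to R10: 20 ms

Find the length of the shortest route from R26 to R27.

Running Dijkstra from R26:
R26: 0
R19: 7  (via R26)
R1: 15  (via R26)
R30: 22  (via R26)
R2: 32  (via R19)
R10: 32  (via R30)
R9: 45  (via R2)
R20: 52  (via R10)
R27: 58  (via R9)
Shortest route: R26–R19–R2–R9–R27 = 58 ms.

58 ms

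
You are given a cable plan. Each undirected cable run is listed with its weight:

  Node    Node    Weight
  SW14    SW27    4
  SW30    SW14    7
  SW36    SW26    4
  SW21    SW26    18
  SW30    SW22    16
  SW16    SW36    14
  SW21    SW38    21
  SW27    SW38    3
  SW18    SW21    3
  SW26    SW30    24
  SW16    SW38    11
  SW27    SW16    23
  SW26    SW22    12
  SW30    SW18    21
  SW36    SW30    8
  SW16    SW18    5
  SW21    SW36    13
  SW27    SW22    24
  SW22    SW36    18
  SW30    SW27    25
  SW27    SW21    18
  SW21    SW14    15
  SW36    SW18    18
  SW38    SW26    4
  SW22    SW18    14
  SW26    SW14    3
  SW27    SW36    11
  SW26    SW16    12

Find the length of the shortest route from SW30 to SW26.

10

Candidate routes:
SW30 → SW36 → SW26: 8+4 = 12
SW30 → SW14 → SW27 → SW38 → SW26: 7+4+3+4 = 18
SW30 → SW14 → SW26: 7+3 = 10
The minimum is 10 via SW30 → SW14 → SW26.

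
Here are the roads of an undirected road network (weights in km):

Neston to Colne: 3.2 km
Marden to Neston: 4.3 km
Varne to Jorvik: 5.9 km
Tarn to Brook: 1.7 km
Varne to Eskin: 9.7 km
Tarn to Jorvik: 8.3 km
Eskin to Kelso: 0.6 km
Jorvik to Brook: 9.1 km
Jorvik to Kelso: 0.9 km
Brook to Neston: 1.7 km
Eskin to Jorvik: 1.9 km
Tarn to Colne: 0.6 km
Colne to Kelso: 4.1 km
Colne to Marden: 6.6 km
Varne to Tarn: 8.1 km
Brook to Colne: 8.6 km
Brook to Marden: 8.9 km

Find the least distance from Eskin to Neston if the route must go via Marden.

Shortest Eskin→Marden: Eskin–Kelso–Colne–Marden = 11.3
Best Marden to Neston: Marden–Neston costing 4.3
Total via Marden: 11.3 + 4.3 = 15.6 km.

15.6 km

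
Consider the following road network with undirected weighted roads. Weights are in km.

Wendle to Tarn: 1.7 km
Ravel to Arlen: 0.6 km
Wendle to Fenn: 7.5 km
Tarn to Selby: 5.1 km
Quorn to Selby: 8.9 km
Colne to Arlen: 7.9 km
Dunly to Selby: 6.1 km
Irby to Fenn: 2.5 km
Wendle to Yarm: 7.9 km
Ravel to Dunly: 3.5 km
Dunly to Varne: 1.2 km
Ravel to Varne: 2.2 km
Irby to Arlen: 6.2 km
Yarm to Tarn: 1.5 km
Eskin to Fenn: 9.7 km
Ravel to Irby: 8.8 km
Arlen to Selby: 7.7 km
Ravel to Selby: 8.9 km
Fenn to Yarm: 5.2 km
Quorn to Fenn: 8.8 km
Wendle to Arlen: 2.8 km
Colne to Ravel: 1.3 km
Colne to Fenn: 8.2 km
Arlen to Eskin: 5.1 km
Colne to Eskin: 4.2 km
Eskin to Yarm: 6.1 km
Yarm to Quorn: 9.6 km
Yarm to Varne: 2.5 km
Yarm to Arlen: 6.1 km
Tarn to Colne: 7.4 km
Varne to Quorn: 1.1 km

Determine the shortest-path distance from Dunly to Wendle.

6.8 km

Running Dijkstra from Dunly:
Dunly: 0
Varne: 1.2  (via Dunly)
Quorn: 2.3  (via Varne)
Ravel: 3.4  (via Varne)
Yarm: 3.7  (via Varne)
Arlen: 4  (via Ravel)
Colne: 4.7  (via Ravel)
Tarn: 5.2  (via Yarm)
Selby: 6.1  (via Dunly)
Wendle: 6.8  (via Arlen)
Shortest route: Dunly → Varne → Ravel → Arlen → Wendle = 6.8 km.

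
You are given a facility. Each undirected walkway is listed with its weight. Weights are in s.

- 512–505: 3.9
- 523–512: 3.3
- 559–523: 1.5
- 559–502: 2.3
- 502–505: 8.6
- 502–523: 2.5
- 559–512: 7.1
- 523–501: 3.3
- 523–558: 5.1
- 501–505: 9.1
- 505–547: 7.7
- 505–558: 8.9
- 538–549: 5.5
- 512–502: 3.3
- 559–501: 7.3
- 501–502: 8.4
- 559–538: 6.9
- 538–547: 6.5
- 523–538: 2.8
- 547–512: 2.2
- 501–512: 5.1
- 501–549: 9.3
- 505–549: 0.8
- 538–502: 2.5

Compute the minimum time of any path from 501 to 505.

9 s

Shortest distances from 501:
501: 0
523: 3.3  (via 501)
559: 4.8  (via 523)
512: 5.1  (via 501)
502: 5.8  (via 523)
538: 6.1  (via 523)
547: 7.3  (via 512)
558: 8.4  (via 523)
505: 9  (via 512)
Shortest route: 501–512–505 = 9 s.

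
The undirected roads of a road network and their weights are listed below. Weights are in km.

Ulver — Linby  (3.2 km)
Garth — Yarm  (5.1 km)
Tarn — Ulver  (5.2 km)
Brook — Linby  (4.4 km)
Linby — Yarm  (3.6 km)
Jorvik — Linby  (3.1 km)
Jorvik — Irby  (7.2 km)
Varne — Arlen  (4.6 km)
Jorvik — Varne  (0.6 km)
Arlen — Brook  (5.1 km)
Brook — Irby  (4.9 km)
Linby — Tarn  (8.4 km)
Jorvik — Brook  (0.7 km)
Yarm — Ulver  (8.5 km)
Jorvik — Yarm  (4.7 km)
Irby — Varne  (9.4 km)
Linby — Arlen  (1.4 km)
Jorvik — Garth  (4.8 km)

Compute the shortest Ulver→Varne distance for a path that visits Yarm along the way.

12.1 km

Shortest Ulver→Yarm: Ulver–Linby–Yarm = 6.8
Shortest Yarm→Varne: Yarm–Jorvik–Varne = 5.3
Total via Yarm: 6.8 + 5.3 = 12.1 km.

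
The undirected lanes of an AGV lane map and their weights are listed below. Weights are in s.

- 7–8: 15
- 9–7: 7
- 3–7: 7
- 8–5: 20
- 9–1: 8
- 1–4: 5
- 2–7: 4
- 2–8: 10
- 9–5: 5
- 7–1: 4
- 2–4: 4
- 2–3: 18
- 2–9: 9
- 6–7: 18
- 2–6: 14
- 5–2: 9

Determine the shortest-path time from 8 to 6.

Candidate routes:
8 → 2 → 7 → 6: 10+4+18 = 32
8 → 2 → 6: 10+14 = 24
Cheapest is 8 → 2 → 6 at 24 s.

24 s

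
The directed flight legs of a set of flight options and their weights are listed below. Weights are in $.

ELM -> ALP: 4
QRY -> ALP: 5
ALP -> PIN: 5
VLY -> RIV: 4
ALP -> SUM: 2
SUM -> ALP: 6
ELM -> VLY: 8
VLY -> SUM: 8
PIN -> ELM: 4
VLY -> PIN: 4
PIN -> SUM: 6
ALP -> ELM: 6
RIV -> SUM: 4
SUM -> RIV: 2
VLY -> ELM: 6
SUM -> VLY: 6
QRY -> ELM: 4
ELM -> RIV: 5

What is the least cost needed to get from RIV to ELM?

$16

Enumerating some paths:
RIV → SUM → VLY → PIN → ELM: 4+6+4+4 = 18
RIV → SUM → ALP → ELM: 4+6+6 = 16
The minimum is $16 via RIV → SUM → ALP → ELM.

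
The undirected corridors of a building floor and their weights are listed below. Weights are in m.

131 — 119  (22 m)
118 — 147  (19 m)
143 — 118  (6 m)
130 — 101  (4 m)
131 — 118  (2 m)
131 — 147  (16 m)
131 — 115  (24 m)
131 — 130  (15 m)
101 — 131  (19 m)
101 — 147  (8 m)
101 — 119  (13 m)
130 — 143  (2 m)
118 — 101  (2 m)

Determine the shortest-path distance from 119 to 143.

19 m

Shortest distances from 119:
119: 0
101: 13  (via 119)
118: 15  (via 101)
131: 17  (via 118)
130: 17  (via 101)
143: 19  (via 130)
Shortest route: 119–101–130–143 = 19 m.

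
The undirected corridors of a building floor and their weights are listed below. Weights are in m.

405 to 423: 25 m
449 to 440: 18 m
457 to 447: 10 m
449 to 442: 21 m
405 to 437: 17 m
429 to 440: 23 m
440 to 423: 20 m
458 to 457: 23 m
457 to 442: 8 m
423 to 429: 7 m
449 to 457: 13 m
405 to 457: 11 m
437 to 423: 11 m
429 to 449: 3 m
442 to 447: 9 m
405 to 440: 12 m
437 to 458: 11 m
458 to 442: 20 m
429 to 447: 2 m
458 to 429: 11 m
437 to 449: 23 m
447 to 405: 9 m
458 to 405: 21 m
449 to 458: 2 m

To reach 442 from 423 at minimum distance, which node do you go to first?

Candidate routes:
423 - 429 - 447 - 442: 7+2+9 = 18
423 - 429 - 447 - 457 - 442: 7+2+10+8 = 27
The minimum is 18 m via 423 - 429 - 447 - 442.
So from 423 the first move is to 429.

429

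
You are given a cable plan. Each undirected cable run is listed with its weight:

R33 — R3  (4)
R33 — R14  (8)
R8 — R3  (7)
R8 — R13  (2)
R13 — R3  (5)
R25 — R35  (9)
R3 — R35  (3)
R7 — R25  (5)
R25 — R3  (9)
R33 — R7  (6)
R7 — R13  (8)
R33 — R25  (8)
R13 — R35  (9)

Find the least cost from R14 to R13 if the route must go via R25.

29

Shortest R14→R25: R14 → R33 → R25 = 16
Best R25 to R13: R25 → R7 → R13 costing 13
Total via R25: 16 + 13 = 29.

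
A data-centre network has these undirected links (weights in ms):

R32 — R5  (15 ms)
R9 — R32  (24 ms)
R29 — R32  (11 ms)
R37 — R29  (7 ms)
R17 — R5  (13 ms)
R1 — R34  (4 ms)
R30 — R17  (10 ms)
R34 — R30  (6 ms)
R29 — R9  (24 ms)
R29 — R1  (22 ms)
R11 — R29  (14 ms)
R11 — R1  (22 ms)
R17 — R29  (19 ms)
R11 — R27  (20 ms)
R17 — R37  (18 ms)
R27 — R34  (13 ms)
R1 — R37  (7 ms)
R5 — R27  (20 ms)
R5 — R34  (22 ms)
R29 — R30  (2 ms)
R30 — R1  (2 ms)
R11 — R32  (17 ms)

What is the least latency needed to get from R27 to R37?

24 ms

Enumerating some paths:
R27 - R34 - R1 - R37: 13+4+7 = 24
R27 - R34 - R30 - R1 - R37: 13+6+2+7 = 28
R27 - R34 - R30 - R29 - R37: 13+6+2+7 = 28
The minimum is 24 ms via R27 - R34 - R1 - R37.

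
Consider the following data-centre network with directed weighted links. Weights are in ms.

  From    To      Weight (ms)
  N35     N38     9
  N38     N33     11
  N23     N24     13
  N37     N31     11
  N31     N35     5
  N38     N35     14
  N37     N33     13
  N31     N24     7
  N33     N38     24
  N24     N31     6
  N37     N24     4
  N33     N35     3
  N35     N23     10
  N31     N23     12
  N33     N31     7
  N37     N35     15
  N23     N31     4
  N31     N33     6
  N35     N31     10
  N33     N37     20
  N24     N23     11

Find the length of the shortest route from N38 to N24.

25 ms

Shortest distances from N38:
N38: 0
N33: 11  (via N38)
N35: 14  (via N38)
N31: 18  (via N33)
N23: 24  (via N35)
N24: 25  (via N31)
Shortest route: N38 → N33 → N31 → N24 = 25 ms.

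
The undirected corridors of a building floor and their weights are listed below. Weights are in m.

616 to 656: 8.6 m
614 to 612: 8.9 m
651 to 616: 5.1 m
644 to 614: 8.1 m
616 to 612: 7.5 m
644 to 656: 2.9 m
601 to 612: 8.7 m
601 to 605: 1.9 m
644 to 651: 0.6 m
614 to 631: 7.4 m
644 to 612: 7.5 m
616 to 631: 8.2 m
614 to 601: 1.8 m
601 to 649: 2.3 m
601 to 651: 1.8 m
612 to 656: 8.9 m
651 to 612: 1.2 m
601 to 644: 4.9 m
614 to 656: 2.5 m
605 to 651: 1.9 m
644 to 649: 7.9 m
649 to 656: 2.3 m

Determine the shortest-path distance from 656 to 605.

5.4 m

Running Dijkstra from 656:
656: 0
649: 2.3  (via 656)
614: 2.5  (via 656)
644: 2.9  (via 656)
651: 3.5  (via 644)
601: 4.3  (via 614)
612: 4.7  (via 651)
605: 5.4  (via 651)
Shortest route: 656 → 644 → 651 → 605 = 5.4 m.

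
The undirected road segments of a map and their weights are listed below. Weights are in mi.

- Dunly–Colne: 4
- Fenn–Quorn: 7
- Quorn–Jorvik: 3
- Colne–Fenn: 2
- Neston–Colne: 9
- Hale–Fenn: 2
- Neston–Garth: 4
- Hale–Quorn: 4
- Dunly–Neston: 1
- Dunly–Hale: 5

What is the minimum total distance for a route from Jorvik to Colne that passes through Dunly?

Shortest Jorvik→Dunly: Jorvik → Quorn → Hale → Dunly = 12
Best Dunly to Colne: Dunly → Colne costing 4
Total via Dunly: 12 + 4 = 16 mi.

16 mi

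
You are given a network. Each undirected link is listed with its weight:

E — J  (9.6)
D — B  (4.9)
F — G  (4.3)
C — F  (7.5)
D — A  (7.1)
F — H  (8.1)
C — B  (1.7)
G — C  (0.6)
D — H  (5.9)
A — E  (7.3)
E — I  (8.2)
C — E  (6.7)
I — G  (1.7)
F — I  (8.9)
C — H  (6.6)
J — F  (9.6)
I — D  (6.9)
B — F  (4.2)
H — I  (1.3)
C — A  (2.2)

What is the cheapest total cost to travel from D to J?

Settle nodes by increasing distance from D:
D: 0
B: 4.9  (via D)
H: 5.9  (via D)
C: 6.6  (via B)
I: 6.9  (via D)
A: 7.1  (via D)
G: 7.2  (via C)
F: 9.1  (via B)
E: 13.3  (via C)
J: 18.7  (via F)
Shortest route: D → B → F → J = 18.7.

18.7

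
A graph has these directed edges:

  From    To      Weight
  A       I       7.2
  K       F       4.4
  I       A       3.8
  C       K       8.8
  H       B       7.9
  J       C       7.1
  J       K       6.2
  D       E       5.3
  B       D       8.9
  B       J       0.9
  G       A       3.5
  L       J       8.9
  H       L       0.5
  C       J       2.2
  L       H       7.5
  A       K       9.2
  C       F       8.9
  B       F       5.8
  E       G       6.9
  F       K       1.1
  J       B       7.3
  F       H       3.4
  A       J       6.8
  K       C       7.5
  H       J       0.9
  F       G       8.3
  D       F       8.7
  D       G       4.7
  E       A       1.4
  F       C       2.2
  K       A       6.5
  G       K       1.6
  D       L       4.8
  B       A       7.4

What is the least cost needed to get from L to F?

Enumerating some paths:
L - H - J - K - F: 7.5+0.9+6.2+4.4 = 19
L - J - K - F: 8.9+6.2+4.4 = 19.5
Cheapest is L - H - J - K - F at 19.

19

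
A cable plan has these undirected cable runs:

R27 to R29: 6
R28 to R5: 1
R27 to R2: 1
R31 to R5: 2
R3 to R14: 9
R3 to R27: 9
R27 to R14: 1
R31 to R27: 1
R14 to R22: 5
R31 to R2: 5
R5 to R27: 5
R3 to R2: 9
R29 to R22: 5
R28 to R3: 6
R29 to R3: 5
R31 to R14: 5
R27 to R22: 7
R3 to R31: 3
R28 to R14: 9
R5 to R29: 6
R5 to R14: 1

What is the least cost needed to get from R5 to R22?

Compare a few routes:
R5 → R14 → R27 → R22: 1+1+7 = 9
R5 → R14 → R22: 1+5 = 6
R5 → R31 → R27 → R22: 2+1+7 = 10
R5 → R31 → R27 → R14 → R22: 2+1+1+5 = 9
Cheapest is R5 → R14 → R22 at 6.

6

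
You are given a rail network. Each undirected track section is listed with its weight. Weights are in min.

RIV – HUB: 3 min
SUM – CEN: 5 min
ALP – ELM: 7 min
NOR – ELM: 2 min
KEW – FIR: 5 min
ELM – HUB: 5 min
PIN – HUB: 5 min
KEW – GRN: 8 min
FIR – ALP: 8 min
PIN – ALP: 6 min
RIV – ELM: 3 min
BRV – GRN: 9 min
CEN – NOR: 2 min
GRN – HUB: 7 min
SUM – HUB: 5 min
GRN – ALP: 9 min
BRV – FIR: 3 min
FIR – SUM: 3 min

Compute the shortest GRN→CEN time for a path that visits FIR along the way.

Best GRN to FIR: GRN → BRV → FIR costing 12
Best FIR to CEN: FIR → SUM → CEN costing 8
Total via FIR: 12 + 8 = 20 min.

20 min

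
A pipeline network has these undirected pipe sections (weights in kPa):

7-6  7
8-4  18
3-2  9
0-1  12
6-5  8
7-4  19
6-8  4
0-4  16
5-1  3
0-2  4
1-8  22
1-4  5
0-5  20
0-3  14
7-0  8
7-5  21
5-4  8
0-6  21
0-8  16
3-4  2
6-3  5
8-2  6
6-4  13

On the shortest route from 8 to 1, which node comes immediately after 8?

Compare a few routes:
8–6–5–1: 4+8+3 = 15
8–6–3–4–1: 4+5+2+5 = 16
Cheapest is 8–6–5–1 at 15 kPa.
So from 8 the first move is to 6.

6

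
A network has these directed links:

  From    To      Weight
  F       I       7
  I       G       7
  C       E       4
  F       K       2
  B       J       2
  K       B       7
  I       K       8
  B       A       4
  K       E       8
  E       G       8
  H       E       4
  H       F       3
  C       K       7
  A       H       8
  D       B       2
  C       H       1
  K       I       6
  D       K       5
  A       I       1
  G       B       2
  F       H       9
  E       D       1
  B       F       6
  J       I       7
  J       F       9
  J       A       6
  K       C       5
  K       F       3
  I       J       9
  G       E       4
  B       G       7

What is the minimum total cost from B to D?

Candidate routes:
B - G - E - D: 7+4+1 = 12
B - A - H - E - D: 4+8+4+1 = 17
The minimum is 12 via B - G - E - D.

12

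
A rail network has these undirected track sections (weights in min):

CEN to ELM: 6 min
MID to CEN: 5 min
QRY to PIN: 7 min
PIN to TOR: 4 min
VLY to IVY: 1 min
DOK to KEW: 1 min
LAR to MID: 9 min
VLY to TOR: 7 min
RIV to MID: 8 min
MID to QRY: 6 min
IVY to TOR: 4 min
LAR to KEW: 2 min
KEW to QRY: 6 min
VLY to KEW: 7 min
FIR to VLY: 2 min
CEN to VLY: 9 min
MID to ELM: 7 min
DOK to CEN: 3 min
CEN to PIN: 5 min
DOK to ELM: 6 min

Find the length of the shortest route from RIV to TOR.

22 min

Running Dijkstra from RIV:
RIV: 0
MID: 8  (via RIV)
CEN: 13  (via MID)
QRY: 14  (via MID)
ELM: 15  (via MID)
DOK: 16  (via CEN)
KEW: 17  (via DOK)
LAR: 17  (via MID)
PIN: 18  (via CEN)
TOR: 22  (via PIN)
Shortest route: RIV → MID → CEN → PIN → TOR = 22 min.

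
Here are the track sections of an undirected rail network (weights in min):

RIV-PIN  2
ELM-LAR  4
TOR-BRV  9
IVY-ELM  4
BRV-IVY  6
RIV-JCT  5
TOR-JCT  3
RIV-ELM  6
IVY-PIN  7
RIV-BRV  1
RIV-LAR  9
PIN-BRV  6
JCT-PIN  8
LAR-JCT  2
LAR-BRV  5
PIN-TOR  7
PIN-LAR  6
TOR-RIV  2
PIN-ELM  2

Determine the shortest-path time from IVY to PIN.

6 min

Shortest distances from IVY:
IVY: 0
ELM: 4  (via IVY)
PIN: 6  (via ELM)
Shortest route: IVY–ELM–PIN = 6 min.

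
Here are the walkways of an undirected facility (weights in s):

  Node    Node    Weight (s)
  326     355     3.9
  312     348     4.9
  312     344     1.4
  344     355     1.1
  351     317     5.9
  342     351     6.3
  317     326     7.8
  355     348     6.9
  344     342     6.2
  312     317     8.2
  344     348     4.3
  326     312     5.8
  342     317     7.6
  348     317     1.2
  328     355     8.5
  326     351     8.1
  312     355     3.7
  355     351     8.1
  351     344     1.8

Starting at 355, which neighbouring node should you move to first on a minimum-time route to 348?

344

Compare a few routes:
355–344–348: 1.1+4.3 = 5.4
355–348: 6.9 = 6.9
Cheapest is 355–344–348 at 5.4 s.
So from 355 the first move is to 344.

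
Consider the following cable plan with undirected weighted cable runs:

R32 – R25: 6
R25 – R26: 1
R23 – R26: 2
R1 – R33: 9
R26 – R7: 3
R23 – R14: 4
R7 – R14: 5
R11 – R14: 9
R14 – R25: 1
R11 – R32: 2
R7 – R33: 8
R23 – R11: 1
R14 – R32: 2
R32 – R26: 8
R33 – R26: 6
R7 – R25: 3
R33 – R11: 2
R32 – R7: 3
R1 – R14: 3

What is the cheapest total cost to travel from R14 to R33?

6

Settle nodes by increasing distance from R14:
R14: 0
R25: 1  (via R14)
R26: 2  (via R25)
R32: 2  (via R14)
R1: 3  (via R14)
R23: 4  (via R14)
R7: 4  (via R25)
R11: 4  (via R32)
R33: 6  (via R11)
Shortest route: R14–R32–R11–R33 = 6.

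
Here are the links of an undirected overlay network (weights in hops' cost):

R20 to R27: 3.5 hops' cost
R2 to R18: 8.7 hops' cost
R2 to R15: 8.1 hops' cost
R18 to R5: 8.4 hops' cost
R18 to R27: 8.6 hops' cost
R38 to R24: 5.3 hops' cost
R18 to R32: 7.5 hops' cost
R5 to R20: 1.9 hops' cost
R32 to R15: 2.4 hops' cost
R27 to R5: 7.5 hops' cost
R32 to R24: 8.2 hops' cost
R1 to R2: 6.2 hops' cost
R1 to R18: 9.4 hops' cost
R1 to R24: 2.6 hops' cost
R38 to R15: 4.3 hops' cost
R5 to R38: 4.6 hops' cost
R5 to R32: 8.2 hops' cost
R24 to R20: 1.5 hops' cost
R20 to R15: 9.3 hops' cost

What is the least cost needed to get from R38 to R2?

Running Dijkstra from R38:
R38: 0
R15: 4.3  (via R38)
R5: 4.6  (via R38)
R24: 5.3  (via R38)
R20: 6.5  (via R5)
R32: 6.7  (via R15)
R1: 7.9  (via R24)
R27: 10  (via R20)
R2: 12.4  (via R15)
Shortest route: R38 → R15 → R2 = 12.4 hops' cost.

12.4 hops' cost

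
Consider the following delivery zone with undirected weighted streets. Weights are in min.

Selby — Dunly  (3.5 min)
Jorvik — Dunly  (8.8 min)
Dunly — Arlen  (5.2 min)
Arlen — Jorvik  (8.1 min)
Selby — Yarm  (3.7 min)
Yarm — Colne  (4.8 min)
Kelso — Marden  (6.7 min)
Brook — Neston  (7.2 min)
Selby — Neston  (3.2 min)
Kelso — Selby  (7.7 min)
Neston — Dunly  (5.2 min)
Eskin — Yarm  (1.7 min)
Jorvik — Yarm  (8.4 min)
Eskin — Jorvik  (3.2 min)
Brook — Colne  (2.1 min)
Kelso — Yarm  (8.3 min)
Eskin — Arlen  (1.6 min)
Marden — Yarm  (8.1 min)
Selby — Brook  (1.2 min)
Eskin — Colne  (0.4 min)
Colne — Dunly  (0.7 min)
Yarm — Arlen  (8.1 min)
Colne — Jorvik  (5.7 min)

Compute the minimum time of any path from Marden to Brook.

12.3 min

Settle nodes by increasing distance from Marden:
Marden: 0
Kelso: 6.7  (via Marden)
Yarm: 8.1  (via Marden)
Eskin: 9.8  (via Yarm)
Colne: 10.2  (via Eskin)
Dunly: 10.9  (via Colne)
Arlen: 11.4  (via Eskin)
Selby: 11.8  (via Yarm)
Brook: 12.3  (via Colne)
Shortest route: Marden → Yarm → Eskin → Colne → Brook = 12.3 min.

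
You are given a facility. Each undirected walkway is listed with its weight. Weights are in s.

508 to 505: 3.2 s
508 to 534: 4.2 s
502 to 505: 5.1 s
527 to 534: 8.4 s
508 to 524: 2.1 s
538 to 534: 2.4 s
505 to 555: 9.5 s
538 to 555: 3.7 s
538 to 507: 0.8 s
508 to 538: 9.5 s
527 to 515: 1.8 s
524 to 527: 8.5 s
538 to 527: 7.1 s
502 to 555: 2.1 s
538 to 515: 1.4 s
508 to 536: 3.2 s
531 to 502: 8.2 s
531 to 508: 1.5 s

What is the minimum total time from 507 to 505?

Enumerating some paths:
507 → 538 → 555 → 502 → 505: 0.8+3.7+2.1+5.1 = 11.7
507 → 538 → 534 → 508 → 505: 0.8+2.4+4.2+3.2 = 10.6
507 → 538 → 508 → 505: 0.8+9.5+3.2 = 13.5
507 → 538 → 555 → 505: 0.8+3.7+9.5 = 14
The minimum is 10.6 s via 507 → 538 → 534 → 508 → 505.

10.6 s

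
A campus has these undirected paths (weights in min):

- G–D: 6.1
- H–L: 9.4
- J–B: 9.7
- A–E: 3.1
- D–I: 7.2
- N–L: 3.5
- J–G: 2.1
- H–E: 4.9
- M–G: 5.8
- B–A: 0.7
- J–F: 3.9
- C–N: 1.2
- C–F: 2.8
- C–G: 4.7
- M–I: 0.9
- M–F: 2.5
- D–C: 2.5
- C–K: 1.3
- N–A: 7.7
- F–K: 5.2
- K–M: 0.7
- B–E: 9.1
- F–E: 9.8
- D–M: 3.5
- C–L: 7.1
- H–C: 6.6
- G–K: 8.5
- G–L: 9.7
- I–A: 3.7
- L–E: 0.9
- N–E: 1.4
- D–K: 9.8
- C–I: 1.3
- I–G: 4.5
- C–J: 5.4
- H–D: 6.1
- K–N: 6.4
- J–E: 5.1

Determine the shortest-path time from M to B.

5.3 min

Candidate routes:
M → K → C → N → E → A → B: 0.7+1.3+1.2+1.4+3.1+0.7 = 8.4
M → I → A → B: 0.9+3.7+0.7 = 5.3
M → K → C → I → A → B: 0.7+1.3+1.3+3.7+0.7 = 7.7
The minimum is 5.3 min via M → I → A → B.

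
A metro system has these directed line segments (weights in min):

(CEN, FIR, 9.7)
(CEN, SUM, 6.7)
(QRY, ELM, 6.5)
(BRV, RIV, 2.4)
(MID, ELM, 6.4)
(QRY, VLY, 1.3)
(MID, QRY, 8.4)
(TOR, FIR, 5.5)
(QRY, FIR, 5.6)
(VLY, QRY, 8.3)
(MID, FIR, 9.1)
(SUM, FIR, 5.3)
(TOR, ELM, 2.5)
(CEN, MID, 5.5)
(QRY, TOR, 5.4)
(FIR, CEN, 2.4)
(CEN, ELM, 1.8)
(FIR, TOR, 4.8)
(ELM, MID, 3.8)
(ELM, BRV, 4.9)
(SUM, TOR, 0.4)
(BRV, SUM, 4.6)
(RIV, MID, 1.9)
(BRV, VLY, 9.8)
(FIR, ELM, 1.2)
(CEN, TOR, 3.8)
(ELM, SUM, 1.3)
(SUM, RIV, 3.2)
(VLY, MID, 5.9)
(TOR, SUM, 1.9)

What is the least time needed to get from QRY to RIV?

10.5 min

Settle nodes by increasing distance from QRY:
QRY: 0
VLY: 1.3  (via QRY)
TOR: 5.4  (via QRY)
FIR: 5.6  (via QRY)
ELM: 6.5  (via QRY)
MID: 7.2  (via VLY)
SUM: 7.3  (via TOR)
CEN: 8  (via FIR)
RIV: 10.5  (via SUM)
Shortest route: QRY–TOR–SUM–RIV = 10.5 min.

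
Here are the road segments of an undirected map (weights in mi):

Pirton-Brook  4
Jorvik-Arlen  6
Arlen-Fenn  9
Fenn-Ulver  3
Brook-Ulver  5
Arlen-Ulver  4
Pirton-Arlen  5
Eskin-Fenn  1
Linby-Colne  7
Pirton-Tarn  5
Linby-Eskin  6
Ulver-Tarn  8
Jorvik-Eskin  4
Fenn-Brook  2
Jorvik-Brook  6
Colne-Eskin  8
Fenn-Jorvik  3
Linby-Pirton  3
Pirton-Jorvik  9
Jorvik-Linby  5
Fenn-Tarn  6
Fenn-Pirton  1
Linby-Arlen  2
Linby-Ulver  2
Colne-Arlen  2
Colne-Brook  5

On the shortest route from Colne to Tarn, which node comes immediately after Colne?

Arlen

Candidate routes:
Colne → Brook → Fenn → Pirton → Tarn: 5+2+1+5 = 13
Colne → Brook → Fenn → Tarn: 5+2+6 = 13
Colne → Arlen → Ulver → Tarn: 2+4+8 = 14
Colne → Arlen → Pirton → Tarn: 2+5+5 = 12
The minimum is 12 mi via Colne → Arlen → Pirton → Tarn.
So from Colne the first move is to Arlen.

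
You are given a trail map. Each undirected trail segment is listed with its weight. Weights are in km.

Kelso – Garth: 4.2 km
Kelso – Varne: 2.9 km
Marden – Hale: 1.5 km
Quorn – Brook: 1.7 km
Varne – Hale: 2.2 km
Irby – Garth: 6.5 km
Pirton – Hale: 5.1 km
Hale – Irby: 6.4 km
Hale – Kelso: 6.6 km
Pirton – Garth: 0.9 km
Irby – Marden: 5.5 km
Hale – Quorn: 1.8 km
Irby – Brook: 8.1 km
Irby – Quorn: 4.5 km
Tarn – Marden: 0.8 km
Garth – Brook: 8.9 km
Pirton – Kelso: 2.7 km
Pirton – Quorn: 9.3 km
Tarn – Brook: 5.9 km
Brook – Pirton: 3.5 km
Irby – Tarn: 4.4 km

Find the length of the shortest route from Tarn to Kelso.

Running Dijkstra from Tarn:
Tarn: 0
Marden: 0.8  (via Tarn)
Hale: 2.3  (via Marden)
Quorn: 4.1  (via Hale)
Irby: 4.4  (via Tarn)
Varne: 4.5  (via Hale)
Brook: 5.8  (via Quorn)
Kelso: 7.4  (via Varne)
Shortest route: Tarn → Marden → Hale → Varne → Kelso = 7.4 km.

7.4 km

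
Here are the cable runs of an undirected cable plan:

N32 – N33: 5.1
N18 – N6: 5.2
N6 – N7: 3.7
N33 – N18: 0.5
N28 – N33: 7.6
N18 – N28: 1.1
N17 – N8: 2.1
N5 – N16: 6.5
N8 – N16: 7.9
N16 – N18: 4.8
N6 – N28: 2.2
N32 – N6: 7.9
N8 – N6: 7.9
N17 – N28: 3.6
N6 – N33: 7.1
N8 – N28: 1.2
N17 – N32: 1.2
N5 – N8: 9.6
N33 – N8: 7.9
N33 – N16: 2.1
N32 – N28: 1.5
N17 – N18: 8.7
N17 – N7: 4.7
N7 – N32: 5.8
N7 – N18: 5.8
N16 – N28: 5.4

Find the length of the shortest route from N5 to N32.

Shortest distances from N5:
N5: 0
N16: 6.5  (via N5)
N33: 8.6  (via N16)
N18: 9.1  (via N33)
N8: 9.6  (via N5)
N28: 10.2  (via N18)
N17: 11.7  (via N8)
N32: 11.7  (via N28)
Shortest route: N5–N16–N33–N18–N28–N32 = 11.7.

11.7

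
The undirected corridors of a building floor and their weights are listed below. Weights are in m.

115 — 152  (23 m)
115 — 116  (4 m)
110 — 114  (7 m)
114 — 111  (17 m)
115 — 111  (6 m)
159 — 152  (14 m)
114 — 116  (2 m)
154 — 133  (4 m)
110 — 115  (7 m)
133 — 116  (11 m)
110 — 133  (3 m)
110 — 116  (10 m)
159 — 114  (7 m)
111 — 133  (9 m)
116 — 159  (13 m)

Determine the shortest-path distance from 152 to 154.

35 m

Running Dijkstra from 152:
152: 0
159: 14  (via 152)
114: 21  (via 159)
116: 23  (via 114)
115: 23  (via 152)
110: 28  (via 114)
111: 29  (via 115)
133: 31  (via 110)
154: 35  (via 133)
Shortest route: 152–159–114–110–133–154 = 35 m.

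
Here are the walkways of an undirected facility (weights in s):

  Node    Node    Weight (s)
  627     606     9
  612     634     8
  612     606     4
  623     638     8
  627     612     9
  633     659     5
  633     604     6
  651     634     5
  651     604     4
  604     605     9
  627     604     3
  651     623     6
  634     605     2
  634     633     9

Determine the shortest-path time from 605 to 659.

Settle nodes by increasing distance from 605:
605: 0
634: 2  (via 605)
651: 7  (via 634)
604: 9  (via 605)
612: 10  (via 634)
633: 11  (via 634)
627: 12  (via 604)
623: 13  (via 651)
606: 14  (via 612)
659: 16  (via 633)
Shortest route: 605 → 634 → 633 → 659 = 16 s.

16 s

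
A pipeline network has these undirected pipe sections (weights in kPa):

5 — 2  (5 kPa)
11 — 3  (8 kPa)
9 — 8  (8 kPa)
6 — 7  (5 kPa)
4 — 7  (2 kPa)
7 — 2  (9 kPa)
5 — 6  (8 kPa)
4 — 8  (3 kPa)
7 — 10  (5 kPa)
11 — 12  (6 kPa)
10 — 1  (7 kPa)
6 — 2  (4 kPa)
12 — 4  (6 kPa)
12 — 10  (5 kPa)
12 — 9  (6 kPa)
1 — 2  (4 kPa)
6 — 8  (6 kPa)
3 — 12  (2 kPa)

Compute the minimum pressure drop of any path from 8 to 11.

15 kPa

Enumerating some paths:
8 → 9 → 12 → 11: 8+6+6 = 20
8 → 4 → 12 → 3 → 11: 3+6+2+8 = 19
8 → 4 → 7 → 10 → 12 → 11: 3+2+5+5+6 = 21
8 → 4 → 12 → 11: 3+6+6 = 15
The minimum is 15 kPa via 8 → 4 → 12 → 11.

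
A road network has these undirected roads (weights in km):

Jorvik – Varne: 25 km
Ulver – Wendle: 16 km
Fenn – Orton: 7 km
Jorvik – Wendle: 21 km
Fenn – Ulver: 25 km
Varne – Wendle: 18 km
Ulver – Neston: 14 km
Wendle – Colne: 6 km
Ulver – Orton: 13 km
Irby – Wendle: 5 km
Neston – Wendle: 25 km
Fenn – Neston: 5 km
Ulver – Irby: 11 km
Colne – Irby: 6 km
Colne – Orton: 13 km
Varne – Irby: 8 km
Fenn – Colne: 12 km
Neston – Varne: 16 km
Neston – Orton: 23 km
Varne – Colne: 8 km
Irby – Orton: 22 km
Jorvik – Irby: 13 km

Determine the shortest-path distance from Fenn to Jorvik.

31 km

Running Dijkstra from Fenn:
Fenn: 0
Neston: 5  (via Fenn)
Orton: 7  (via Fenn)
Colne: 12  (via Fenn)
Irby: 18  (via Colne)
Wendle: 18  (via Colne)
Ulver: 19  (via Neston)
Varne: 20  (via Colne)
Jorvik: 31  (via Irby)
Shortest route: Fenn–Colne–Irby–Jorvik = 31 km.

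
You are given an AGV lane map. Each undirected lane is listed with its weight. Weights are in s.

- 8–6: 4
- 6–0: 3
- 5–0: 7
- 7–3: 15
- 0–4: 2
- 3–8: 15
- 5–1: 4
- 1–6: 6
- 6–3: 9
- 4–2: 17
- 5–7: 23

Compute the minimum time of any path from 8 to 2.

Settle nodes by increasing distance from 8:
8: 0
6: 4  (via 8)
0: 7  (via 6)
4: 9  (via 0)
1: 10  (via 6)
3: 13  (via 6)
5: 14  (via 0)
2: 26  (via 4)
Shortest route: 8–6–0–4–2 = 26 s.

26 s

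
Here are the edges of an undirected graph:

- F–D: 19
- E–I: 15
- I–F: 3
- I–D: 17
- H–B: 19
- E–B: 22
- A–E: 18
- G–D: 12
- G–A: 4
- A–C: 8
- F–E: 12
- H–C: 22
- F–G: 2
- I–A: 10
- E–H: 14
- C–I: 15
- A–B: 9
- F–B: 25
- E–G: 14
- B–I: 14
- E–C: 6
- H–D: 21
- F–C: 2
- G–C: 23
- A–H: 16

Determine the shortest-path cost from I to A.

9

Running Dijkstra from I:
I: 0
F: 3  (via I)
C: 5  (via F)
G: 5  (via F)
A: 9  (via G)
Shortest route: I → F → G → A = 9.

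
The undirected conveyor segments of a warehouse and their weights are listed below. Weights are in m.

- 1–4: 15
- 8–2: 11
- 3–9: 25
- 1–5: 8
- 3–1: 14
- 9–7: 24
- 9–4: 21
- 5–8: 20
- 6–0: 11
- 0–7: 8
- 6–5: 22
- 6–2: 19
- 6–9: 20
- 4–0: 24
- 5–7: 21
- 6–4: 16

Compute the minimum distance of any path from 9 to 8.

Enumerating some paths:
9–6–2–8: 20+19+11 = 50
9–4–1–5–8: 21+15+8+20 = 64
9–7–5–8: 24+21+20 = 65
9–6–5–8: 20+22+20 = 62
The minimum is 50 m via 9–6–2–8.

50 m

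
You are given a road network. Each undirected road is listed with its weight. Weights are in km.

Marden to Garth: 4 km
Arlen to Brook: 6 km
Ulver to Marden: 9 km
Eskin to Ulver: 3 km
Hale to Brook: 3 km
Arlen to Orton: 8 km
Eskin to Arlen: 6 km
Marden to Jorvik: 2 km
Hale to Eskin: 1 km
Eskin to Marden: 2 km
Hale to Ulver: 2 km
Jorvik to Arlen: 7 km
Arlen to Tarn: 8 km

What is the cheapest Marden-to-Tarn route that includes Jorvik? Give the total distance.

17 km

Best Marden to Jorvik: Marden–Jorvik costing 2
Shortest Jorvik→Tarn: Jorvik–Arlen–Tarn = 15
Total via Jorvik: 2 + 15 = 17 km.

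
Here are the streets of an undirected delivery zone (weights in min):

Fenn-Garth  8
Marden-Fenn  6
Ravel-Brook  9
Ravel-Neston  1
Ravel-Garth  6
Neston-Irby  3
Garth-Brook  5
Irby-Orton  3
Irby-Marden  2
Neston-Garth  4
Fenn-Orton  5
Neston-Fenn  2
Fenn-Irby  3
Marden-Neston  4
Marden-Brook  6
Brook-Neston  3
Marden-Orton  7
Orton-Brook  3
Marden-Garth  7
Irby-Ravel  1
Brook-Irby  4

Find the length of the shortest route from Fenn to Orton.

Candidate routes:
Fenn–Orton: 5 = 5
Fenn–Irby–Orton: 3+3 = 6
Fenn–Neston–Ravel–Irby–Orton: 2+1+1+3 = 7
Cheapest is Fenn–Orton at 5 min.

5 min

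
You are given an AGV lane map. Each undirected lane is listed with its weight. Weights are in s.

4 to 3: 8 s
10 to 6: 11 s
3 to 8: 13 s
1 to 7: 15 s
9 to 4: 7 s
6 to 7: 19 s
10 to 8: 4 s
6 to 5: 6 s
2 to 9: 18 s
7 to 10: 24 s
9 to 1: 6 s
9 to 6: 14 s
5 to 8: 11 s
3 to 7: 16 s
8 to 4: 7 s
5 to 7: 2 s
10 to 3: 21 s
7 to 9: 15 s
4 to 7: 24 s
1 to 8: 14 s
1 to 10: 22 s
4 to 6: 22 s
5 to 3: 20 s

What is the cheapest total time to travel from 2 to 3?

Shortest distances from 2:
2: 0
9: 18  (via 2)
1: 24  (via 9)
4: 25  (via 9)
6: 32  (via 9)
8: 32  (via 4)
3: 33  (via 4)
Shortest route: 2–9–4–3 = 33 s.

33 s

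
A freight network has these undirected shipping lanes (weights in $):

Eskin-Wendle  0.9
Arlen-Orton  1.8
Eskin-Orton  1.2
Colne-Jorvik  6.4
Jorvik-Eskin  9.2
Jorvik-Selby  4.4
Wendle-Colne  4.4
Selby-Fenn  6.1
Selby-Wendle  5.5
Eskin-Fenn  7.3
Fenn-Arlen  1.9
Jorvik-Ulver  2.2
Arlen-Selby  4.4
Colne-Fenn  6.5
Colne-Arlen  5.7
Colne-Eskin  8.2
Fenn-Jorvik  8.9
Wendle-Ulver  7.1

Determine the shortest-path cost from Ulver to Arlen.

Compare a few routes:
Ulver - Jorvik - Colne - Arlen: 2.2+6.4+5.7 = 14.3
Ulver - Jorvik - Selby - Arlen: 2.2+4.4+4.4 = 11
Ulver - Jorvik - Fenn - Arlen: 2.2+8.9+1.9 = 13
The minimum is $11 via Ulver - Jorvik - Selby - Arlen.

$11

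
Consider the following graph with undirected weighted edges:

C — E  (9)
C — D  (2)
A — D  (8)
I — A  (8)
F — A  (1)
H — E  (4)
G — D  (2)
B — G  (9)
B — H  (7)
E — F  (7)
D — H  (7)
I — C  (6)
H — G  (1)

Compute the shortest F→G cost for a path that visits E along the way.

Best F to E: F → E costing 7
Shortest E→G: E → H → G = 5
Total via E: 7 + 5 = 12.

12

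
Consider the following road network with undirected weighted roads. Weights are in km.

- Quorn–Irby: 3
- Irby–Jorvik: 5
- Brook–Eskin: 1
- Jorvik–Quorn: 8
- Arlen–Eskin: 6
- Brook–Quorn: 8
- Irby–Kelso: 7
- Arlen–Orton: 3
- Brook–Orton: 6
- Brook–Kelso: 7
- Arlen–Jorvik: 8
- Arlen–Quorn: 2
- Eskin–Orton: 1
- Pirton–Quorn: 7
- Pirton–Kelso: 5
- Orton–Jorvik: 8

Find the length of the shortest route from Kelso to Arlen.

Shortest distances from Kelso:
Kelso: 0
Pirton: 5  (via Kelso)
Brook: 7  (via Kelso)
Irby: 7  (via Kelso)
Eskin: 8  (via Brook)
Orton: 9  (via Eskin)
Quorn: 10  (via Irby)
Arlen: 12  (via Orton)
Shortest route: Kelso → Brook → Eskin → Orton → Arlen = 12 km.

12 km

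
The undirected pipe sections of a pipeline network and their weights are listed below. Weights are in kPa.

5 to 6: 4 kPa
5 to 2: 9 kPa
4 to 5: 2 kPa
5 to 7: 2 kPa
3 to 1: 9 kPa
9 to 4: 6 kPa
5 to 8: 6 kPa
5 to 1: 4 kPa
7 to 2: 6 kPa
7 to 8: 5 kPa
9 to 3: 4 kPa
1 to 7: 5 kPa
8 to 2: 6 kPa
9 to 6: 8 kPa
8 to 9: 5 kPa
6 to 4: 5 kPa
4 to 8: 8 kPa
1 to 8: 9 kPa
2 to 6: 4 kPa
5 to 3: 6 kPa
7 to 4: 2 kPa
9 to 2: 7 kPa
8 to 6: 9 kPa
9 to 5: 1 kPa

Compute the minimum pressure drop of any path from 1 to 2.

Settle nodes by increasing distance from 1:
1: 0
5: 4  (via 1)
7: 5  (via 1)
9: 5  (via 5)
4: 6  (via 5)
6: 8  (via 5)
3: 9  (via 1)
8: 9  (via 1)
2: 11  (via 7)
Shortest route: 1–7–2 = 11 kPa.

11 kPa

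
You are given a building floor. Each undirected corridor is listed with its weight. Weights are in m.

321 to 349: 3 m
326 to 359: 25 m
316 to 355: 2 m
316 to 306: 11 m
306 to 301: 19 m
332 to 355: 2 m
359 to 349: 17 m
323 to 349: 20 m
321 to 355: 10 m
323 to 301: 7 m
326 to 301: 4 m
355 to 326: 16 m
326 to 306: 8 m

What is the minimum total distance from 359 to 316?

Shortest distances from 359:
359: 0
349: 17  (via 359)
321: 20  (via 349)
326: 25  (via 359)
301: 29  (via 326)
355: 30  (via 321)
316: 32  (via 355)
Shortest route: 359–349–321–355–316 = 32 m.

32 m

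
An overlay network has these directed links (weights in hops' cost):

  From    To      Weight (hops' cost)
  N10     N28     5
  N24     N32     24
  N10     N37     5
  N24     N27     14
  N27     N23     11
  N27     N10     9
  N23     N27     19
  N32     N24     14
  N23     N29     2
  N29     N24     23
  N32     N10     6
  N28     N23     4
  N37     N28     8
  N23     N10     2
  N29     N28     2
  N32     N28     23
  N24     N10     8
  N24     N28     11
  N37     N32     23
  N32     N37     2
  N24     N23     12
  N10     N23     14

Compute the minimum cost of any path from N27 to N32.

37 hops' cost

Compare a few routes:
N27–N23–N10–N37–N32: 11+2+5+23 = 41
N27–N10–N37–N32: 9+5+23 = 37
N27–N23–N29–N24–N32: 11+2+23+24 = 60
Cheapest is N27–N10–N37–N32 at 37 hops' cost.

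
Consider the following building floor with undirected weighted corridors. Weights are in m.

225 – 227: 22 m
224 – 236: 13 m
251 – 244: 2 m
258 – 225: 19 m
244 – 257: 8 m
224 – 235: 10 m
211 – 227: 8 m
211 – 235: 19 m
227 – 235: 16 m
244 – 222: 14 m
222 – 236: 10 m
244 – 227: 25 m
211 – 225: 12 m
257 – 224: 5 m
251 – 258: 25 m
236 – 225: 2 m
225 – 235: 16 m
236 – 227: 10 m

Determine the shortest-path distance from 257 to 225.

Compare a few routes:
257 → 224 → 235 → 225: 5+10+16 = 31
257 → 224 → 236 → 225: 5+13+2 = 20
The minimum is 20 m via 257 → 224 → 236 → 225.

20 m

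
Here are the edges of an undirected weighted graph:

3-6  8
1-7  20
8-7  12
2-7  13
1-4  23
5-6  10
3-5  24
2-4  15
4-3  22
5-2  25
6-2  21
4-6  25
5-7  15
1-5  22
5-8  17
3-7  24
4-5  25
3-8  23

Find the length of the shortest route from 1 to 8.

Candidate routes:
1 → 5 → 8: 22+17 = 39
1 → 7 → 8: 20+12 = 32
The minimum is 32 via 1 → 7 → 8.

32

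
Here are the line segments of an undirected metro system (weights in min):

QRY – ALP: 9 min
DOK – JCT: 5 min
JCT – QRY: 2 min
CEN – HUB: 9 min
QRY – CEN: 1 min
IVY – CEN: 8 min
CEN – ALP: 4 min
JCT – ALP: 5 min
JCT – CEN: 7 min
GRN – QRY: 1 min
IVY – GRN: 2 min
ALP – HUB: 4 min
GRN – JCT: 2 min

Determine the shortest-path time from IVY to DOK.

Running Dijkstra from IVY:
IVY: 0
GRN: 2  (via IVY)
QRY: 3  (via GRN)
CEN: 4  (via QRY)
JCT: 4  (via GRN)
ALP: 8  (via CEN)
DOK: 9  (via JCT)
Shortest route: IVY–GRN–JCT–DOK = 9 min.

9 min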